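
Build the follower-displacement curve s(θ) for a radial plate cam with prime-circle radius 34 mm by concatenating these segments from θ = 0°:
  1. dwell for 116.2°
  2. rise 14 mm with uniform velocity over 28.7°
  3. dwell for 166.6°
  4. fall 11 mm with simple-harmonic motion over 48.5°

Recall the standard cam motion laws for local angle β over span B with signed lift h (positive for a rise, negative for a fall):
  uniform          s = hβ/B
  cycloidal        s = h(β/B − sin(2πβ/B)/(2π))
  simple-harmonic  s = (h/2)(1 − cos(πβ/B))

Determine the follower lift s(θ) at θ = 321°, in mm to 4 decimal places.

seg 1 [0°–116.2°] dwell: s stays 0.0000
seg 2 [116.2°–144.9°] uniform, h=14: full span → s += 14 → s = 14.0000
seg 3 [144.9°–311.5°] dwell: s stays 14.0000
seg 4 [311.5°–360°] simple-harmonic, h=-11: θ=321° here. β=9.5, B=48.5. -11/2·(1 − cos(π·0.1959)) = -1.0089 → s = 12.9911

12.9911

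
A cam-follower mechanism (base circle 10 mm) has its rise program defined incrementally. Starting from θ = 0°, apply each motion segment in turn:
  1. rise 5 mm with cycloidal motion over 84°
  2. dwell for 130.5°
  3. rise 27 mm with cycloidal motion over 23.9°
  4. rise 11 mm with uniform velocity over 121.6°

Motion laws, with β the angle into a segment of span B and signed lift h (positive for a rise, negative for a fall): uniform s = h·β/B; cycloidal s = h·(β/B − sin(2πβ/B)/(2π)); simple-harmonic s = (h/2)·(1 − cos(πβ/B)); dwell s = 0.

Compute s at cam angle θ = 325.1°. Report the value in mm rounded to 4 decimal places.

seg 1 [0°–84°] cycloidal, h=5: full span → s += 5 → s = 5.0000
seg 2 [84°–214.5°] dwell: s stays 5.0000
seg 3 [214.5°–238.4°] cycloidal, h=27: full span → s += 27 → s = 32.0000
seg 4 [238.4°–360°] uniform, h=11: θ=325.1° here. β=86.7, B=121.6. 11·86.7/121.6 = 7.8429 → s = 39.8429

39.8429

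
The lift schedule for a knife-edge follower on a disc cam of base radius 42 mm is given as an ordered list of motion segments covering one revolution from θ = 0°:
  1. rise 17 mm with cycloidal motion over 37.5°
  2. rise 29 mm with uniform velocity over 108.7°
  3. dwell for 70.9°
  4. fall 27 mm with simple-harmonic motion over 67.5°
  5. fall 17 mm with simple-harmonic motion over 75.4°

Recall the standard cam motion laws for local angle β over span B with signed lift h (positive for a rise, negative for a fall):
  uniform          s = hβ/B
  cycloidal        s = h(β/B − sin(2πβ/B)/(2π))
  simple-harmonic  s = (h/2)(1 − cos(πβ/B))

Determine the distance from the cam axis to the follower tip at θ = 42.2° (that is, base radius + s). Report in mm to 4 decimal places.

seg 1 [0°–37.5°] cycloidal, h=17: full span → s += 17 → s = 17.0000
seg 2 [37.5°–146.2°] uniform, h=29: θ=42.2° here. β=4.7, B=108.7. 29·4.7/108.7 = 1.2539 → s = 18.2539
radial distance = base radius + s = 42 + 18.2539 = 60.2539

60.2539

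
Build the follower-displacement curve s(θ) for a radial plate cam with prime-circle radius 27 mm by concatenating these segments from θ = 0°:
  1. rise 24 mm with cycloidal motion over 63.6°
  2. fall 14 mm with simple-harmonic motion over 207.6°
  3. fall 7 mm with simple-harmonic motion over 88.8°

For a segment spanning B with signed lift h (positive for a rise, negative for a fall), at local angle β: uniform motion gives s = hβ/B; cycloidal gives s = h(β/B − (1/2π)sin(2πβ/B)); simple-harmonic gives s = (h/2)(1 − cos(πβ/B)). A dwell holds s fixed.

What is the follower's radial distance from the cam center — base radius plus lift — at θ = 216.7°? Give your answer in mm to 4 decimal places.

seg 1 [0°–63.6°] cycloidal, h=24: full span → s += 24 → s = 24.0000
seg 2 [63.6°–271.2°] simple-harmonic, h=-14: θ=216.7° here. β=153.1, B=207.6. -14/2·(1 − cos(π·0.7375)) = -11.7512 → s = 12.2488
radial distance = base radius + s = 27 + 12.2488 = 39.2488

39.2488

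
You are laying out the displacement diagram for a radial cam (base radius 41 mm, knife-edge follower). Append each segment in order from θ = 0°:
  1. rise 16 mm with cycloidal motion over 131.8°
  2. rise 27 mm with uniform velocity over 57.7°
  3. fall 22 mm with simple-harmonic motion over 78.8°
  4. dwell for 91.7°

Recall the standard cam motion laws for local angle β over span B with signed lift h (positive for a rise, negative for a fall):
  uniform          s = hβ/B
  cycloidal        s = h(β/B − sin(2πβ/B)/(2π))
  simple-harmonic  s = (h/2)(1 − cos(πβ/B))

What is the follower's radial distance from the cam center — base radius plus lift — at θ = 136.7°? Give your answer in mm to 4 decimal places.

seg 1 [0°–131.8°] cycloidal, h=16: full span → s += 16 → s = 16.0000
seg 2 [131.8°–189.5°] uniform, h=27: θ=136.7° here. β=4.9, B=57.7. 27·4.9/57.7 = 2.2929 → s = 18.2929
radial distance = base radius + s = 41 + 18.2929 = 59.2929

59.2929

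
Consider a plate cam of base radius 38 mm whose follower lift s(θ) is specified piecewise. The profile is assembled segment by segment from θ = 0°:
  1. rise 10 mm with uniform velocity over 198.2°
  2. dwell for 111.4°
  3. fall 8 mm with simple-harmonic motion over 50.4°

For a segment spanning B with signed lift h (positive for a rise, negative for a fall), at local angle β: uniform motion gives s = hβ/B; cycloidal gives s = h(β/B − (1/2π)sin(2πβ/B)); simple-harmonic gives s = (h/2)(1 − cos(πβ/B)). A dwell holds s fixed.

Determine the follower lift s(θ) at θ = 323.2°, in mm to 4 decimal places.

seg 1 [0°–198.2°] uniform, h=10: full span → s += 10 → s = 10.0000
seg 2 [198.2°–309.6°] dwell: s stays 10.0000
seg 3 [309.6°–360°] simple-harmonic, h=-8: θ=323.2° here. β=13.6, B=50.4. -8/2·(1 − cos(π·0.2698)) = -1.3533 → s = 8.6467

8.6467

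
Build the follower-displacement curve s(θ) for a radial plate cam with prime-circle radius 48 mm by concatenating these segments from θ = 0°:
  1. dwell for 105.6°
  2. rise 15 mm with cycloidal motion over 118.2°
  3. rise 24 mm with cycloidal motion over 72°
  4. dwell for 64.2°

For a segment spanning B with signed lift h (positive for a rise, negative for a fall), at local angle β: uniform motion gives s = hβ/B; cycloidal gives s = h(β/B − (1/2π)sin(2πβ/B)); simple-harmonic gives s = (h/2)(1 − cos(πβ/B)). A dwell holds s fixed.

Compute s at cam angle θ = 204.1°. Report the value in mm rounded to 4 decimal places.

seg 1 [0°–105.6°] dwell: s stays 0.0000
seg 2 [105.6°–223.8°] cycloidal, h=15: θ=204.1° here. β=98.5, B=118.2. 15·(0.8333 − sin(2π·0.8333)/(2π)) = 14.5675 → s = 14.5675

14.5675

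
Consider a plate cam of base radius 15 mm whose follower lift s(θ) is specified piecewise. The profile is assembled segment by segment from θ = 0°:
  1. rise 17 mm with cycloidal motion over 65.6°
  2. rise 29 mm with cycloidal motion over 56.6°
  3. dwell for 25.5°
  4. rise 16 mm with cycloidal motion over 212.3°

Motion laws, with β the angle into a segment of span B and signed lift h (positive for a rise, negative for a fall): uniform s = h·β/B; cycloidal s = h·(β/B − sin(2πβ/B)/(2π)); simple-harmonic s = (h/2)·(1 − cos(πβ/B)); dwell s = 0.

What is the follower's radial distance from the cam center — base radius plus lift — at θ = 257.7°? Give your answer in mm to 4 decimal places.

seg 1 [0°–65.6°] cycloidal, h=17: full span → s += 17 → s = 17.0000
seg 2 [65.6°–122.2°] cycloidal, h=29: full span → s += 29 → s = 46.0000
seg 3 [122.2°–147.7°] dwell: s stays 46.0000
seg 4 [147.7°–360°] cycloidal, h=16: θ=257.7° here. β=110, B=212.3. 16·(0.5181 − sin(2π·0.5181)/(2π)) = 8.5797 → s = 54.5797
radial distance = base radius + s = 15 + 54.5797 = 69.5797

69.5797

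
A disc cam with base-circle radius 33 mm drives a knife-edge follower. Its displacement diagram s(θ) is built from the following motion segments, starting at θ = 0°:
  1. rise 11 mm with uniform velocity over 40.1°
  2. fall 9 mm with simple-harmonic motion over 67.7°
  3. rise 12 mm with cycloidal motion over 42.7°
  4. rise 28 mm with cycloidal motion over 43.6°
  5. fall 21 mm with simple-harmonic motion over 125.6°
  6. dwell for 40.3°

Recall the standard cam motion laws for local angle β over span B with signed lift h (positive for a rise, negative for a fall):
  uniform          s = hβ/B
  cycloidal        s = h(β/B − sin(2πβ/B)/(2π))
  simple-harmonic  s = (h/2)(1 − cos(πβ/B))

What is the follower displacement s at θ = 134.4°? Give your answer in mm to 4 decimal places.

seg 1 [0°–40.1°] uniform, h=11: full span → s += 11 → s = 11.0000
seg 2 [40.1°–107.8°] simple-harmonic, h=-9: full span → s += -9 → s = 2.0000
seg 3 [107.8°–150.5°] cycloidal, h=12: θ=134.4° here. β=26.6, B=42.7. 12·(0.6230 − sin(2π·0.6230)/(2π)) = 8.8084 → s = 10.8084

10.8084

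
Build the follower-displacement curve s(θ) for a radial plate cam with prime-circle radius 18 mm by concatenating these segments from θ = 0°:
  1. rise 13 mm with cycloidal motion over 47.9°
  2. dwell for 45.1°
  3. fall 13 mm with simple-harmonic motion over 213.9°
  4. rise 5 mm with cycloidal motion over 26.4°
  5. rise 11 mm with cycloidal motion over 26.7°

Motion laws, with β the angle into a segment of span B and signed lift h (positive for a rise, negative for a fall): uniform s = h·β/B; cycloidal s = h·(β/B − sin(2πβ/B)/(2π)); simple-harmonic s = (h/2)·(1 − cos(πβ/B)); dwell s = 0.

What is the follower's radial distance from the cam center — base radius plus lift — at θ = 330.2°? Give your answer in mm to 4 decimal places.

seg 1 [0°–47.9°] cycloidal, h=13: full span → s += 13 → s = 13.0000
seg 2 [47.9°–93°] dwell: s stays 13.0000
seg 3 [93°–306.9°] simple-harmonic, h=-13: full span → s += -13 → s = 0.0000
seg 4 [306.9°–333.3°] cycloidal, h=5: θ=330.2° here. β=23.3, B=26.4. 5·(0.8826 − sin(2π·0.8826)/(2π)) = 4.9482 → s = 4.9482
radial distance = base radius + s = 18 + 4.9482 = 22.9482

22.9482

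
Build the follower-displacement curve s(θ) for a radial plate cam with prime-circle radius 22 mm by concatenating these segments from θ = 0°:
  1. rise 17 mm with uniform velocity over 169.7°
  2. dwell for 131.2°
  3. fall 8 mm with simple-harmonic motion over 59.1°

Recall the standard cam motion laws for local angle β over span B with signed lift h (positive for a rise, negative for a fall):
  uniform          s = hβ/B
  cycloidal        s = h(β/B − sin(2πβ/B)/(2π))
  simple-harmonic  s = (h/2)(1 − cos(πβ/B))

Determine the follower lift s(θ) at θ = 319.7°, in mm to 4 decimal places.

seg 1 [0°–169.7°] uniform, h=17: full span → s += 17 → s = 17.0000
seg 2 [169.7°–300.9°] dwell: s stays 17.0000
seg 3 [300.9°–360°] simple-harmonic, h=-8: θ=319.7° here. β=18.8, B=59.1. -8/2·(1 − cos(π·0.3181)) = -1.8366 → s = 15.1634

15.1634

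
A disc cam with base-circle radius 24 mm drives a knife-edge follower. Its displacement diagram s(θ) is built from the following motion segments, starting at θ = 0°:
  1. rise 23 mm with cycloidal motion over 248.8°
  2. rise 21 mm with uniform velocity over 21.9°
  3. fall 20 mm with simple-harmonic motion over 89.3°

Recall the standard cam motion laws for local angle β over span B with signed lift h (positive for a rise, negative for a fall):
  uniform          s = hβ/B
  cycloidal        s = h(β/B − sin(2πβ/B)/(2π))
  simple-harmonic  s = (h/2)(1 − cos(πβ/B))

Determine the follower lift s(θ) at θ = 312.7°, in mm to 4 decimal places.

seg 1 [0°–248.8°] cycloidal, h=23: full span → s += 23 → s = 23.0000
seg 2 [248.8°–270.7°] uniform, h=21: full span → s += 21 → s = 44.0000
seg 3 [270.7°–360°] simple-harmonic, h=-20: θ=312.7° here. β=42, B=89.3. -20/2·(1 − cos(π·0.4703)) = -9.0691 → s = 34.9309

34.9309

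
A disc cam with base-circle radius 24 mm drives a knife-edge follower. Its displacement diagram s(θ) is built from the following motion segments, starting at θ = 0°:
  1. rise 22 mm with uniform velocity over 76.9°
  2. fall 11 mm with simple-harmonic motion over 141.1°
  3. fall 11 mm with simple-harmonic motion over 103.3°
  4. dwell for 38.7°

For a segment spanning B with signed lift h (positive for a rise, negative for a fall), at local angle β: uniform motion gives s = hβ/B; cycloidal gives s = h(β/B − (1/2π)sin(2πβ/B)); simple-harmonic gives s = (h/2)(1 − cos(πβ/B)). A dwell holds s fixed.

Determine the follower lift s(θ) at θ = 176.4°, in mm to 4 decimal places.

seg 1 [0°–76.9°] uniform, h=22: full span → s += 22 → s = 22.0000
seg 2 [76.9°–218°] simple-harmonic, h=-11: θ=176.4° here. β=99.5, B=141.1. -11/2·(1 − cos(π·0.7052)) = -8.8047 → s = 13.1953

13.1953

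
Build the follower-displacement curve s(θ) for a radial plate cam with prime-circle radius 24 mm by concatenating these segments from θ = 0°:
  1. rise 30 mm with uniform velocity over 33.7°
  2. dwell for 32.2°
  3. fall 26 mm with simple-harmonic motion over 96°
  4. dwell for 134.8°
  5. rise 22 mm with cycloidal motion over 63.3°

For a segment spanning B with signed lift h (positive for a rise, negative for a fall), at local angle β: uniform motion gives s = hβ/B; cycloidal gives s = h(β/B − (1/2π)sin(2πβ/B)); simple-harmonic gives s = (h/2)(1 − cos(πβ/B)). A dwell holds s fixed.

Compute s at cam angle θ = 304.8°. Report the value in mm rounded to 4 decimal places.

seg 1 [0°–33.7°] uniform, h=30: full span → s += 30 → s = 30.0000
seg 2 [33.7°–65.9°] dwell: s stays 30.0000
seg 3 [65.9°–161.9°] simple-harmonic, h=-26: full span → s += -26 → s = 4.0000
seg 4 [161.9°–296.7°] dwell: s stays 4.0000
seg 5 [296.7°–360°] cycloidal, h=22: θ=304.8° here. β=8.1, B=63.3. 22·(0.1280 − sin(2π·0.1280)/(2π)) = 0.2936 → s = 4.2936

4.2936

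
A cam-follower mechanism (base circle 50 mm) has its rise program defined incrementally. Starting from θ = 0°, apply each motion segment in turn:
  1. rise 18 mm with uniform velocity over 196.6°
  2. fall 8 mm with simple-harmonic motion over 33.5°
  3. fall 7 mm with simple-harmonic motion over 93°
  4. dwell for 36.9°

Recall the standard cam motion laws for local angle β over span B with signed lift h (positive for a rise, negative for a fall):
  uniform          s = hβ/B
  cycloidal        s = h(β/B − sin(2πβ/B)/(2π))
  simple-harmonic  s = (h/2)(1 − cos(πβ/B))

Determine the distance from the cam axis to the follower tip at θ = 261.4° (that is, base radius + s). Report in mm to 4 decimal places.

seg 1 [0°–196.6°] uniform, h=18: full span → s += 18 → s = 18.0000
seg 2 [196.6°–230.1°] simple-harmonic, h=-8: full span → s += -8 → s = 10.0000
seg 3 [230.1°–323.1°] simple-harmonic, h=-7: θ=261.4° here. β=31.3, B=93. -7/2·(1 − cos(π·0.3366)) = -1.7808 → s = 8.2192
radial distance = base radius + s = 50 + 8.2192 = 58.2192

58.2192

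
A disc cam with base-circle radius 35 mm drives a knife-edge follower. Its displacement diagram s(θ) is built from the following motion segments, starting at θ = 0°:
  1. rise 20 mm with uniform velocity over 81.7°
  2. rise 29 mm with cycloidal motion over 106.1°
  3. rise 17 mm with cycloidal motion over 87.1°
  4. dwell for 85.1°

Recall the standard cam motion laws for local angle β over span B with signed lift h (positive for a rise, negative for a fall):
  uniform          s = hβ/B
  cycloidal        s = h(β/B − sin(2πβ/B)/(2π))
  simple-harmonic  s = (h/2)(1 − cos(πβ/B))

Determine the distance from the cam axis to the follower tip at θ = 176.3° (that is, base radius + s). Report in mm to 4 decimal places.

seg 1 [0°–81.7°] uniform, h=20: full span → s += 20 → s = 20.0000
seg 2 [81.7°–187.8°] cycloidal, h=29: θ=176.3° here. β=94.6, B=106.1. 29·(0.8916 − sin(2π·0.8916)/(2π)) = 28.7626 → s = 48.7626
radial distance = base radius + s = 35 + 48.7626 = 83.7626

83.7626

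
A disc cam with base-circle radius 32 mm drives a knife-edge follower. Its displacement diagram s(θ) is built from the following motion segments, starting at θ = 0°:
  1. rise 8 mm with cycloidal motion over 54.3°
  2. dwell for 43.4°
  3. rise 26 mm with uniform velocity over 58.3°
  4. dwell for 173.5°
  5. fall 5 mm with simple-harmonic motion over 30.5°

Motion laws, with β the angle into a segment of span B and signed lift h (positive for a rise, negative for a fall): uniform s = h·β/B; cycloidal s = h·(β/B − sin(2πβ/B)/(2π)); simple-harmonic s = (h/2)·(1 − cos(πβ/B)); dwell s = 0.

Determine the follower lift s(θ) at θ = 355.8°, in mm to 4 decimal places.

seg 1 [0°–54.3°] cycloidal, h=8: full span → s += 8 → s = 8.0000
seg 2 [54.3°–97.7°] dwell: s stays 8.0000
seg 3 [97.7°–156°] uniform, h=26: full span → s += 26 → s = 34.0000
seg 4 [156°–329.5°] dwell: s stays 34.0000
seg 5 [329.5°–360°] simple-harmonic, h=-5: θ=355.8° here. β=26.3, B=30.5. -5/2·(1 − cos(π·0.8623)) = -4.7697 → s = 29.2303

29.2303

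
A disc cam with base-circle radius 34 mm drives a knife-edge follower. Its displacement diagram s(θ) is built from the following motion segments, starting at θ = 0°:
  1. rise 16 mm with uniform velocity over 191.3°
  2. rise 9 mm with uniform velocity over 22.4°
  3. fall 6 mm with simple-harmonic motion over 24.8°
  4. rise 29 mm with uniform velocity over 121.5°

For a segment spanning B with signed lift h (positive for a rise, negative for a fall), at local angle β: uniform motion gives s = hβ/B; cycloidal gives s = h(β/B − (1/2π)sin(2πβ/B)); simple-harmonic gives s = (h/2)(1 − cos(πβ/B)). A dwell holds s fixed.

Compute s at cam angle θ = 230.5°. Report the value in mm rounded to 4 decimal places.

seg 1 [0°–191.3°] uniform, h=16: full span → s += 16 → s = 16.0000
seg 2 [191.3°–213.7°] uniform, h=9: full span → s += 9 → s = 25.0000
seg 3 [213.7°–238.5°] simple-harmonic, h=-6: θ=230.5° here. β=16.8, B=24.8. -6/2·(1 − cos(π·0.6774)) = -4.5869 → s = 20.4131

20.4131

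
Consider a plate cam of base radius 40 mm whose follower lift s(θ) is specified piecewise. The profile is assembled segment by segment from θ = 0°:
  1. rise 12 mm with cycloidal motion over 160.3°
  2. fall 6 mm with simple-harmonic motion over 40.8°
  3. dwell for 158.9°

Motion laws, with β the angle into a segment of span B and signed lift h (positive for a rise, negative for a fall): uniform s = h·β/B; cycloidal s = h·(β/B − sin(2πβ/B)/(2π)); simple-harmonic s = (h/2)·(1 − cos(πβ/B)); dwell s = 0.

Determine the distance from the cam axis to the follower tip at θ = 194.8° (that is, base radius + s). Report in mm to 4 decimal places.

seg 1 [0°–160.3°] cycloidal, h=12: full span → s += 12 → s = 12.0000
seg 2 [160.3°–201.1°] simple-harmonic, h=-6: θ=194.8° here. β=34.5, B=40.8. -6/2·(1 − cos(π·0.8456)) = -5.6539 → s = 6.3461
radial distance = base radius + s = 40 + 6.3461 = 46.3461

46.3461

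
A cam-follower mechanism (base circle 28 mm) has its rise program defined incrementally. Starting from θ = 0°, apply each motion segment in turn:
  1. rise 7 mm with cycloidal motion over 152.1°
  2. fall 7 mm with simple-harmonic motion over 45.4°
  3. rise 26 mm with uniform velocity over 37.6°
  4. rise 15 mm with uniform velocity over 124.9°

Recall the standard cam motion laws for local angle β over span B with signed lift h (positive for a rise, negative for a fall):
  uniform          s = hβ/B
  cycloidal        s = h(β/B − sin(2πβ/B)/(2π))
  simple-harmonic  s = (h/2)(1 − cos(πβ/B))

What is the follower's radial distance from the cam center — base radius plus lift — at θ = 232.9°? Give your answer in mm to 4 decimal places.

seg 1 [0°–152.1°] cycloidal, h=7: full span → s += 7 → s = 7.0000
seg 2 [152.1°–197.5°] simple-harmonic, h=-7: full span → s += -7 → s = 0.0000
seg 3 [197.5°–235.1°] uniform, h=26: θ=232.9° here. β=35.4, B=37.6. 26·35.4/37.6 = 24.4787 → s = 24.4787
radial distance = base radius + s = 28 + 24.4787 = 52.4787

52.4787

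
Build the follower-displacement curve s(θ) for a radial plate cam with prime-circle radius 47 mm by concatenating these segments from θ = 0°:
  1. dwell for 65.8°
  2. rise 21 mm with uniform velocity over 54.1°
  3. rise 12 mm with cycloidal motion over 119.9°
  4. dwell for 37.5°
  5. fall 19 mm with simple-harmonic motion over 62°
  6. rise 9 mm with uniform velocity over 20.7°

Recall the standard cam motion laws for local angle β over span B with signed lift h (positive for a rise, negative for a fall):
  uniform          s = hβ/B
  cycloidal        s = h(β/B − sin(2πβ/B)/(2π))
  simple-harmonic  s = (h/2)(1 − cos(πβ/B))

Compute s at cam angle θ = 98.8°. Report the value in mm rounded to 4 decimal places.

seg 1 [0°–65.8°] dwell: s stays 0.0000
seg 2 [65.8°–119.9°] uniform, h=21: θ=98.8° here. β=33, B=54.1. 21·33/54.1 = 12.8096 → s = 12.8096

12.8096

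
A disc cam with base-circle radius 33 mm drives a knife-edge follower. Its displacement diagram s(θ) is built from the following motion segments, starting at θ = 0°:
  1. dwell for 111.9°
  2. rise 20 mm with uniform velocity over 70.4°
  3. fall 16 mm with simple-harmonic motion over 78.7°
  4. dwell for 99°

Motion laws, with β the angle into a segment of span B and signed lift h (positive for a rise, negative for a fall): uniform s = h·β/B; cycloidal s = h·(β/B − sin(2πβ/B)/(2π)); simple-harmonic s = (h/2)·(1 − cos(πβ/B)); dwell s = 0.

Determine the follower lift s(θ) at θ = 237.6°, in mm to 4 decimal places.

seg 1 [0°–111.9°] dwell: s stays 0.0000
seg 2 [111.9°–182.3°] uniform, h=20: full span → s += 20 → s = 20.0000
seg 3 [182.3°–261°] simple-harmonic, h=-16: θ=237.6° here. β=55.3, B=78.7. -16/2·(1 − cos(π·0.7027)) = -12.7564 → s = 7.2436

7.2436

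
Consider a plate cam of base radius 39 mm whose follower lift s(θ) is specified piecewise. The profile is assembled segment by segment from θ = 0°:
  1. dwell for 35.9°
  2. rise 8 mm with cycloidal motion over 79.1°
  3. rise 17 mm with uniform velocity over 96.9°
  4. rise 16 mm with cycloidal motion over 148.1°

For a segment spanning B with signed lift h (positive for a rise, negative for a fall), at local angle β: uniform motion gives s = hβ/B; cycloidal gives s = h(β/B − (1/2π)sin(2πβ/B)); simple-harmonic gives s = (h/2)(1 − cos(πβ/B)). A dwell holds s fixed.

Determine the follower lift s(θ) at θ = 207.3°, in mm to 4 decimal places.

seg 1 [0°–35.9°] dwell: s stays 0.0000
seg 2 [35.9°–115°] cycloidal, h=8: full span → s += 8 → s = 8.0000
seg 3 [115°–211.9°] uniform, h=17: θ=207.3° here. β=92.3, B=96.9. 17·92.3/96.9 = 16.1930 → s = 24.1930

24.1930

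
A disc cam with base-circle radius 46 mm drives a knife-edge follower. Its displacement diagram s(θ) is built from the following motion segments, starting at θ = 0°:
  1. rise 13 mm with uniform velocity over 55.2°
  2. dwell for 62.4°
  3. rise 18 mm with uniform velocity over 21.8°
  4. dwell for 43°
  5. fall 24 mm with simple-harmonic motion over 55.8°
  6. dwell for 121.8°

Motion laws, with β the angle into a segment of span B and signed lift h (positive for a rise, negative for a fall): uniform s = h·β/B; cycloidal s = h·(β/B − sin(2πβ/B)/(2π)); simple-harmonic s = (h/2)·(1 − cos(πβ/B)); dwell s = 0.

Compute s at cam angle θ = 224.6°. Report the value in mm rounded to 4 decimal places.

seg 1 [0°–55.2°] uniform, h=13: full span → s += 13 → s = 13.0000
seg 2 [55.2°–117.6°] dwell: s stays 13.0000
seg 3 [117.6°–139.4°] uniform, h=18: full span → s += 18 → s = 31.0000
seg 4 [139.4°–182.4°] dwell: s stays 31.0000
seg 5 [182.4°–238.2°] simple-harmonic, h=-24: θ=224.6° here. β=42.2, B=55.8. -24/2·(1 − cos(π·0.7563)) = -20.6508 → s = 10.3492

10.3492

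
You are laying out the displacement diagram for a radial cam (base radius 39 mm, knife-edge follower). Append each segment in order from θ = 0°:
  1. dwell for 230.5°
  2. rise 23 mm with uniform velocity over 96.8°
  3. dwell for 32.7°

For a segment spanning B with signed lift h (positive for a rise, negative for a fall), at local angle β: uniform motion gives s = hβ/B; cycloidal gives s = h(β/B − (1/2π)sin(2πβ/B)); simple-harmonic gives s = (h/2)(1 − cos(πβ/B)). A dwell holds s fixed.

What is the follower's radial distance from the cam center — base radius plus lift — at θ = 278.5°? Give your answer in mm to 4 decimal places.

seg 1 [0°–230.5°] dwell: s stays 0.0000
seg 2 [230.5°–327.3°] uniform, h=23: θ=278.5° here. β=48, B=96.8. 23·48/96.8 = 11.4050 → s = 11.4050
radial distance = base radius + s = 39 + 11.4050 = 50.4050

50.4050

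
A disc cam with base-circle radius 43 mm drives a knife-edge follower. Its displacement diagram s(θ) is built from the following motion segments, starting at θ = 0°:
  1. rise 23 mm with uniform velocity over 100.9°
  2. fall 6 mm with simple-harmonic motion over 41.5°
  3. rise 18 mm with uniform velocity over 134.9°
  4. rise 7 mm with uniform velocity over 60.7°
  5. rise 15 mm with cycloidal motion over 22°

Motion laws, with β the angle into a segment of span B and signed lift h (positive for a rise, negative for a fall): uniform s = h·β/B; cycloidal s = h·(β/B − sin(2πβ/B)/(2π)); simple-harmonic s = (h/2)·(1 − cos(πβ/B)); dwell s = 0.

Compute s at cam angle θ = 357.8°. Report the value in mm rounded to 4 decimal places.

seg 1 [0°–100.9°] uniform, h=23: full span → s += 23 → s = 23.0000
seg 2 [100.9°–142.4°] simple-harmonic, h=-6: full span → s += -6 → s = 17.0000
seg 3 [142.4°–277.3°] uniform, h=18: full span → s += 18 → s = 35.0000
seg 4 [277.3°–338°] uniform, h=7: full span → s += 7 → s = 42.0000
seg 5 [338°–360°] cycloidal, h=15: θ=357.8° here. β=19.8, B=22. 15·(0.9000 − sin(2π·0.9000)/(2π)) = 14.9032 → s = 56.9032

56.9032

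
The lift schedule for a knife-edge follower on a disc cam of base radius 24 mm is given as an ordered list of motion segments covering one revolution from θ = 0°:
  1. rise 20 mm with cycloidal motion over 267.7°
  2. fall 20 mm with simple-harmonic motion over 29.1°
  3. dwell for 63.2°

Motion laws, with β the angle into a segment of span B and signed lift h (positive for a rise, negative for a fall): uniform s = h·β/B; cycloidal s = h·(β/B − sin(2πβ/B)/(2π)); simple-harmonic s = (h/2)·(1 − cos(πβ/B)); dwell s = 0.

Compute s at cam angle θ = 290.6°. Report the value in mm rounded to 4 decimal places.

seg 1 [0°–267.7°] cycloidal, h=20: full span → s += 20 → s = 20.0000
seg 2 [267.7°–296.8°] simple-harmonic, h=-20: θ=290.6° here. β=22.9, B=29.1. -20/2·(1 − cos(π·0.7869)) = -17.8423 → s = 2.1577

2.1577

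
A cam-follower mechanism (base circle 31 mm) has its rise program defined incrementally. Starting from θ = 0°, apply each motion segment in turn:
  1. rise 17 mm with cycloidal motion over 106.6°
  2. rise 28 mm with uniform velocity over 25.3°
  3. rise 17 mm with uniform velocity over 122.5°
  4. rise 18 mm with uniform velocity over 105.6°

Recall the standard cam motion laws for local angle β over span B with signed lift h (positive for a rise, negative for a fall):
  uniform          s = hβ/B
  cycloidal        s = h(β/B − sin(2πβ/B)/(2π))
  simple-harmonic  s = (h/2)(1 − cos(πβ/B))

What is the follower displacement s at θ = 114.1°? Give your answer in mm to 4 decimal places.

seg 1 [0°–106.6°] cycloidal, h=17: full span → s += 17 → s = 17.0000
seg 2 [106.6°–131.9°] uniform, h=28: θ=114.1° here. β=7.5, B=25.3. 28·7.5/25.3 = 8.3004 → s = 25.3004

25.3004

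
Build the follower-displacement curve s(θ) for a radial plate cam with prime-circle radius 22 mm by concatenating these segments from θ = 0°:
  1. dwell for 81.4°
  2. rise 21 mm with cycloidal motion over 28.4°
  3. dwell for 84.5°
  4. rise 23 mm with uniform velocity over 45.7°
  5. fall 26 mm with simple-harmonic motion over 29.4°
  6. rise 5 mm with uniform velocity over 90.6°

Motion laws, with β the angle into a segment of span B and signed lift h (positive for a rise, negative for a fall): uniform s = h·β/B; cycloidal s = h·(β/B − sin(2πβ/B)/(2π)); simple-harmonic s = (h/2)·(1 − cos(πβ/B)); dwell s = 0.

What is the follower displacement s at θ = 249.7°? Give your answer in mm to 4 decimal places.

seg 1 [0°–81.4°] dwell: s stays 0.0000
seg 2 [81.4°–109.8°] cycloidal, h=21: full span → s += 21 → s = 21.0000
seg 3 [109.8°–194.3°] dwell: s stays 21.0000
seg 4 [194.3°–240°] uniform, h=23: full span → s += 23 → s = 44.0000
seg 5 [240°–269.4°] simple-harmonic, h=-26: θ=249.7° here. β=9.7, B=29.4. -26/2·(1 − cos(π·0.3299)) = -6.3801 → s = 37.6199

37.6199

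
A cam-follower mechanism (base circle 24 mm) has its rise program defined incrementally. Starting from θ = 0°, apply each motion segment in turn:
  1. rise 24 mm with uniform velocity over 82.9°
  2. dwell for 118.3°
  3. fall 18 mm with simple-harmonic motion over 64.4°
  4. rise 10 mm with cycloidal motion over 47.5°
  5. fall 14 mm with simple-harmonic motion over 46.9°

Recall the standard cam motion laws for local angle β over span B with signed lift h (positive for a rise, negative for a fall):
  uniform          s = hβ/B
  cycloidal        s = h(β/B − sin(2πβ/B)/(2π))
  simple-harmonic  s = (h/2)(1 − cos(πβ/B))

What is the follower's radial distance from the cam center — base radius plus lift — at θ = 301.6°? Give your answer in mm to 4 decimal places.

seg 1 [0°–82.9°] uniform, h=24: full span → s += 24 → s = 24.0000
seg 2 [82.9°–201.2°] dwell: s stays 24.0000
seg 3 [201.2°–265.6°] simple-harmonic, h=-18: full span → s += -18 → s = 6.0000
seg 4 [265.6°–313.1°] cycloidal, h=10: θ=301.6° here. β=36, B=47.5. 10·(0.7579 − sin(2π·0.7579)/(2π)) = 9.1685 → s = 15.1685
radial distance = base radius + s = 24 + 15.1685 = 39.1685

39.1685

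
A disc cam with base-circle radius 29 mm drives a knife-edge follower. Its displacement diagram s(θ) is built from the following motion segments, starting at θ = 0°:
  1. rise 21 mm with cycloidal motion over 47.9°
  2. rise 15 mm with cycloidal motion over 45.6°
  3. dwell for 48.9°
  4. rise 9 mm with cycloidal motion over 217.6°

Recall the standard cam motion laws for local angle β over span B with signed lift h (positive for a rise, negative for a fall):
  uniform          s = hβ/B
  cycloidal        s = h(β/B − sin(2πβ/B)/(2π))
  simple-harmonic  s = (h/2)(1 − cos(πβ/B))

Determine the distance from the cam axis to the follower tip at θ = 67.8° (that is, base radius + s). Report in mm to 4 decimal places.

seg 1 [0°–47.9°] cycloidal, h=21: full span → s += 21 → s = 21.0000
seg 2 [47.9°–93.5°] cycloidal, h=15: θ=67.8° here. β=19.9, B=45.6. 15·(0.4364 − sin(2π·0.4364)/(2π)) = 5.6173 → s = 26.6173
radial distance = base radius + s = 29 + 26.6173 = 55.6173

55.6173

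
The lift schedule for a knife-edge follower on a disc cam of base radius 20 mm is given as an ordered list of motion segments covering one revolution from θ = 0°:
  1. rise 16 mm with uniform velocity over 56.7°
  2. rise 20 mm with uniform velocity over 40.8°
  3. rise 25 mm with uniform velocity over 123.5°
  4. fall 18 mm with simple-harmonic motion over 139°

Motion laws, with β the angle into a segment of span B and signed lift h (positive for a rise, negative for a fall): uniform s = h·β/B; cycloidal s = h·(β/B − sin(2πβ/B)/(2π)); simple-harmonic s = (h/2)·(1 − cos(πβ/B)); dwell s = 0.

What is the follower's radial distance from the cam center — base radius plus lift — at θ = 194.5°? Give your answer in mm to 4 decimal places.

seg 1 [0°–56.7°] uniform, h=16: full span → s += 16 → s = 16.0000
seg 2 [56.7°–97.5°] uniform, h=20: full span → s += 20 → s = 36.0000
seg 3 [97.5°–221°] uniform, h=25: θ=194.5° here. β=97, B=123.5. 25·97/123.5 = 19.6356 → s = 55.6356
radial distance = base radius + s = 20 + 55.6356 = 75.6356

75.6356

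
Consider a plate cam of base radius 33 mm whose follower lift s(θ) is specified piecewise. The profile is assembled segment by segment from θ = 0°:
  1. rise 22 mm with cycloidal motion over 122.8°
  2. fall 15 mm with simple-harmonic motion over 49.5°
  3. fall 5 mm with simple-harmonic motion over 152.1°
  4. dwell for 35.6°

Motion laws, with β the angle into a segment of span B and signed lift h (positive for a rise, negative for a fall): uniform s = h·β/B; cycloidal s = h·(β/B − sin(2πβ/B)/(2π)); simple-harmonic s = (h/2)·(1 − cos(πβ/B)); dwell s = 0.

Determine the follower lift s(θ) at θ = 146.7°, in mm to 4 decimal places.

seg 1 [0°–122.8°] cycloidal, h=22: full span → s += 22 → s = 22.0000
seg 2 [122.8°–172.3°] simple-harmonic, h=-15: θ=146.7° here. β=23.9, B=49.5. -15/2·(1 − cos(π·0.4828)) = -7.0956 → s = 14.9044

14.9044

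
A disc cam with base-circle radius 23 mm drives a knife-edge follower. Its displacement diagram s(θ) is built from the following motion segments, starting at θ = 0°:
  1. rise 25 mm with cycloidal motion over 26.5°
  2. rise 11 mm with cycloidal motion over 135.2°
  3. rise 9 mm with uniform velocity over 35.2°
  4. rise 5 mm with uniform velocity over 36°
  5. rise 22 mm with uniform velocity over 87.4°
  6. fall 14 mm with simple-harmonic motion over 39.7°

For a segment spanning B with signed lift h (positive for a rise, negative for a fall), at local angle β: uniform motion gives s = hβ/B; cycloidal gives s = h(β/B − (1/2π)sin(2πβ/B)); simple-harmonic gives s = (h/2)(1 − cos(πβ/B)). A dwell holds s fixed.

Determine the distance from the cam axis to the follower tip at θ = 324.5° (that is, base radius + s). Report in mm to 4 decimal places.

seg 1 [0°–26.5°] cycloidal, h=25: full span → s += 25 → s = 25.0000
seg 2 [26.5°–161.7°] cycloidal, h=11: full span → s += 11 → s = 36.0000
seg 3 [161.7°–196.9°] uniform, h=9: full span → s += 9 → s = 45.0000
seg 4 [196.9°–232.9°] uniform, h=5: full span → s += 5 → s = 50.0000
seg 5 [232.9°–320.3°] uniform, h=22: full span → s += 22 → s = 72.0000
seg 6 [320.3°–360°] simple-harmonic, h=-14: θ=324.5° here. β=4.2, B=39.7. -14/2·(1 − cos(π·0.1058)) = -0.3831 → s = 71.6169
radial distance = base radius + s = 23 + 71.6169 = 94.6169

94.6169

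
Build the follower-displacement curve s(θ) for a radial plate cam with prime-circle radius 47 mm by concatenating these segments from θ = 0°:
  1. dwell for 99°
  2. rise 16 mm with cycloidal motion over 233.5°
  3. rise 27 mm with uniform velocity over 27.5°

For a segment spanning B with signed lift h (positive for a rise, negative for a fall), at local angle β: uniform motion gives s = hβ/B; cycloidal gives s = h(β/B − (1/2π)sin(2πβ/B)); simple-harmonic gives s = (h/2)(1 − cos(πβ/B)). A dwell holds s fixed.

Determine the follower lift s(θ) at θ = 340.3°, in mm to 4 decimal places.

seg 1 [0°–99°] dwell: s stays 0.0000
seg 2 [99°–332.5°] cycloidal, h=16: full span → s += 16 → s = 16.0000
seg 3 [332.5°–360°] uniform, h=27: θ=340.3° here. β=7.8, B=27.5. 27·7.8/27.5 = 7.6582 → s = 23.6582

23.6582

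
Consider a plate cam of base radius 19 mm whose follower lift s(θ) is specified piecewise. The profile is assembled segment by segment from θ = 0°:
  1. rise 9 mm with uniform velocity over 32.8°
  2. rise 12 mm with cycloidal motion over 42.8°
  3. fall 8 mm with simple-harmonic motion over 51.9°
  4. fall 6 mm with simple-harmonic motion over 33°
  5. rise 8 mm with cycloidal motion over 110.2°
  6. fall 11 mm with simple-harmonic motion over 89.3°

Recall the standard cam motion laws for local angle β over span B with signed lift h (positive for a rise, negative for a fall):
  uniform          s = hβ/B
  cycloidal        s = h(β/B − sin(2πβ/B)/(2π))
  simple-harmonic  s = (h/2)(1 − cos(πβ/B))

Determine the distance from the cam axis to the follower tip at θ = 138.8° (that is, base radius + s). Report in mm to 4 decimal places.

seg 1 [0°–32.8°] uniform, h=9: full span → s += 9 → s = 9.0000
seg 2 [32.8°–75.6°] cycloidal, h=12: full span → s += 12 → s = 21.0000
seg 3 [75.6°–127.5°] simple-harmonic, h=-8: full span → s += -8 → s = 13.0000
seg 4 [127.5°–160.5°] simple-harmonic, h=-6: θ=138.8° here. β=11.3, B=33. -6/2·(1 − cos(π·0.3424)) = -1.5748 → s = 11.4252
radial distance = base radius + s = 19 + 11.4252 = 30.4252

30.4252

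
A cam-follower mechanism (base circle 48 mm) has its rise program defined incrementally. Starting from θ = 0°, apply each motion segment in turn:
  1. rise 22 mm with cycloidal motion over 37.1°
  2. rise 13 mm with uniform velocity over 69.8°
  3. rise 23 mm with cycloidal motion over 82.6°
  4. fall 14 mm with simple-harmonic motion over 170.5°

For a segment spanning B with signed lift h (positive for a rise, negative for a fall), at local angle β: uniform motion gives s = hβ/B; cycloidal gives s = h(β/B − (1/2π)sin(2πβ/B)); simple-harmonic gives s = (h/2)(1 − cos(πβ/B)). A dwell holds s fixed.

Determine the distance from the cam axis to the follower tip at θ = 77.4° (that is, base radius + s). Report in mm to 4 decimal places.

seg 1 [0°–37.1°] cycloidal, h=22: full span → s += 22 → s = 22.0000
seg 2 [37.1°–106.9°] uniform, h=13: θ=77.4° here. β=40.3, B=69.8. 13·40.3/69.8 = 7.5057 → s = 29.5057
radial distance = base radius + s = 48 + 29.5057 = 77.5057

77.5057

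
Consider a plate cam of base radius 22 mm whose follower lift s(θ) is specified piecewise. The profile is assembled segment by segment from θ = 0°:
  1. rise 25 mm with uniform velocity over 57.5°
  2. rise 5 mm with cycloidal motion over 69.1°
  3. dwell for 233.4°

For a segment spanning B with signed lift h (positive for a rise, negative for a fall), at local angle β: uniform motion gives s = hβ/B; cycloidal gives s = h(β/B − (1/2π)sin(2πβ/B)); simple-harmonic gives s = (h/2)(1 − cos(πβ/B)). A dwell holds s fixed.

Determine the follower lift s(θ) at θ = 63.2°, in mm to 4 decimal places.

seg 1 [0°–57.5°] uniform, h=25: full span → s += 25 → s = 25.0000
seg 2 [57.5°–126.6°] cycloidal, h=5: θ=63.2° here. β=5.7, B=69.1. 5·(0.0825 − sin(2π·0.0825)/(2π)) = 0.0182 → s = 25.0182

25.0182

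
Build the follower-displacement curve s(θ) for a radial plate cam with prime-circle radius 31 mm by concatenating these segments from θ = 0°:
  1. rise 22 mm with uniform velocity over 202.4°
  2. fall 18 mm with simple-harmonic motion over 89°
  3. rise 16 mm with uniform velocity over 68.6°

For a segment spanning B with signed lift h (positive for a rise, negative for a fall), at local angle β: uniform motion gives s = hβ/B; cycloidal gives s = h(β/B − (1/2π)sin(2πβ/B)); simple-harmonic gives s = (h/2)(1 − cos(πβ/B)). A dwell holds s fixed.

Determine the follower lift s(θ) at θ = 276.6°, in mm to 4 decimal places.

seg 1 [0°–202.4°] uniform, h=22: full span → s += 22 → s = 22.0000
seg 2 [202.4°–291.4°] simple-harmonic, h=-18: θ=276.6° here. β=74.2, B=89. -18/2·(1 − cos(π·0.8337)) = -16.7995 → s = 5.2005

5.2005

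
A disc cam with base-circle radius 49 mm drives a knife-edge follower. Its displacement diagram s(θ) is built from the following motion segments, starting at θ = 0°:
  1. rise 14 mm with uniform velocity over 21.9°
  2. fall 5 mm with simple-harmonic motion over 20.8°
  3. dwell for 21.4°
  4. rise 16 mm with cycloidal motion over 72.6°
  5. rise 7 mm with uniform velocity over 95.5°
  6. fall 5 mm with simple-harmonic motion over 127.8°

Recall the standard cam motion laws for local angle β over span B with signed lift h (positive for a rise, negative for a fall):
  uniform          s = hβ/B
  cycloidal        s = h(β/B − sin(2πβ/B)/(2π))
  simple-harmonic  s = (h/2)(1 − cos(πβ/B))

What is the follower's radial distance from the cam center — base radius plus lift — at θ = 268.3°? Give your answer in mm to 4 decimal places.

seg 1 [0°–21.9°] uniform, h=14: full span → s += 14 → s = 14.0000
seg 2 [21.9°–42.7°] simple-harmonic, h=-5: full span → s += -5 → s = 9.0000
seg 3 [42.7°–64.1°] dwell: s stays 9.0000
seg 4 [64.1°–136.7°] cycloidal, h=16: full span → s += 16 → s = 25.0000
seg 5 [136.7°–232.2°] uniform, h=7: full span → s += 7 → s = 32.0000
seg 6 [232.2°–360°] simple-harmonic, h=-5: θ=268.3° here. β=36.1, B=127.8. -5/2·(1 − cos(π·0.2825)) = -0.9215 → s = 31.0785
radial distance = base radius + s = 49 + 31.0785 = 80.0785

80.0785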